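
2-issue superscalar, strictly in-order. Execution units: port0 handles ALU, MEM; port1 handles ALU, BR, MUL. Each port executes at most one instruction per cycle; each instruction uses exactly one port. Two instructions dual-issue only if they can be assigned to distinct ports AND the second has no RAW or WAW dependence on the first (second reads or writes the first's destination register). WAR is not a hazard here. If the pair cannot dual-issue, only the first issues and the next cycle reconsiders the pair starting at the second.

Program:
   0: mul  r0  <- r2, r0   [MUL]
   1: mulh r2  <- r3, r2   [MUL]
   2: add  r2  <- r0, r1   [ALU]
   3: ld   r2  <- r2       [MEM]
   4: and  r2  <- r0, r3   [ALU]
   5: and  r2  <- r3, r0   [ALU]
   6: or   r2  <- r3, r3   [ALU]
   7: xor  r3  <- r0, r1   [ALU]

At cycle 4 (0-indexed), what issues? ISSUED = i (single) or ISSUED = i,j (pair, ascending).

0. mul.MUL @i0  | no-port MUL/MUL
1. mulh.MUL @i1  | WAW r2
2. add.ALU @i2  | RAW+WAW r2
3. ld.MEM @i3  | WAW r2
4. and.ALU @i4  | WAW r2
5. and.ALU @i5  | WAW r2
6. or.ALU/xor.ALU @i6+i7  | 2-wide

ISSUED = 4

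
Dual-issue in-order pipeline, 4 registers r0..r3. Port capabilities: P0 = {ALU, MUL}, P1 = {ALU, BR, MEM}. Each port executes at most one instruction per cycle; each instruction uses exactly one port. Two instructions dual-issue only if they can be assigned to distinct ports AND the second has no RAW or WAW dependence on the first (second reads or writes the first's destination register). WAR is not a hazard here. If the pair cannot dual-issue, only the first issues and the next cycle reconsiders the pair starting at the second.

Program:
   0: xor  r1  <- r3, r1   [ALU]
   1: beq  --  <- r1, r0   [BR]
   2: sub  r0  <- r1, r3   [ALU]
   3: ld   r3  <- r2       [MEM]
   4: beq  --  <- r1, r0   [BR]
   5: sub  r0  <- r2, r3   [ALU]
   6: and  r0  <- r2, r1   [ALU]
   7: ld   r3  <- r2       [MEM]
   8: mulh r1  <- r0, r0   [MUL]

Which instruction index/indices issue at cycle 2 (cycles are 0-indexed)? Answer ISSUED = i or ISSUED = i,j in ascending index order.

[0] i0  xor.ALU  -- RAW r1
[1] i1,i2  beq.BR/sub.ALU  -- pair
[2] i3  ld.MEM  -- no-port MEM/BR
[3] i4,i5  beq.BR/sub.ALU  -- pair
[4] i6,i7  and.ALU/ld.MEM  -- pair
[5] i8  mulh.MUL  -- tail

ISSUED = 3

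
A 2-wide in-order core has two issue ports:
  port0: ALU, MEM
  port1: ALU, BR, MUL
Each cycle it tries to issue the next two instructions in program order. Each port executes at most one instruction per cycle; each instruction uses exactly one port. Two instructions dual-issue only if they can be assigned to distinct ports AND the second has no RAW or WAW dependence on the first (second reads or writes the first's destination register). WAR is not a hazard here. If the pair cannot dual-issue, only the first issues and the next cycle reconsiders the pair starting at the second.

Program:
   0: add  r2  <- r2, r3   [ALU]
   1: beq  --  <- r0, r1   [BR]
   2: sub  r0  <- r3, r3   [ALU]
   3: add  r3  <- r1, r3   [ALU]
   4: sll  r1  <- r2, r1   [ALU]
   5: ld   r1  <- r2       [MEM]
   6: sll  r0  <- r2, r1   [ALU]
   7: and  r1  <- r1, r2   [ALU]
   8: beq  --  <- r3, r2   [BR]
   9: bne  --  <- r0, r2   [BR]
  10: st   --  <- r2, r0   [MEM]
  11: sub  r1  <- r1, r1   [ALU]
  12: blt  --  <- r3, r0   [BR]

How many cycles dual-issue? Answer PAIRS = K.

PAIRS = 5

c0: i0/i1 add.ALU+beq.BR  2-wide
c1: i2/i3 sub.ALU+add.ALU  2-wide
c2: i4 sll.ALU  WAW r1
c3: i5 ld.MEM  RAW r1
c4: i6/i7 sll.ALU+and.ALU  2-wide
c5: i8 beq.BR  no-port BR/BR
c6: i9/i10 bne.BR+st.MEM  2-wide
c7: i11/i12 sub.ALU+blt.BR  2-wide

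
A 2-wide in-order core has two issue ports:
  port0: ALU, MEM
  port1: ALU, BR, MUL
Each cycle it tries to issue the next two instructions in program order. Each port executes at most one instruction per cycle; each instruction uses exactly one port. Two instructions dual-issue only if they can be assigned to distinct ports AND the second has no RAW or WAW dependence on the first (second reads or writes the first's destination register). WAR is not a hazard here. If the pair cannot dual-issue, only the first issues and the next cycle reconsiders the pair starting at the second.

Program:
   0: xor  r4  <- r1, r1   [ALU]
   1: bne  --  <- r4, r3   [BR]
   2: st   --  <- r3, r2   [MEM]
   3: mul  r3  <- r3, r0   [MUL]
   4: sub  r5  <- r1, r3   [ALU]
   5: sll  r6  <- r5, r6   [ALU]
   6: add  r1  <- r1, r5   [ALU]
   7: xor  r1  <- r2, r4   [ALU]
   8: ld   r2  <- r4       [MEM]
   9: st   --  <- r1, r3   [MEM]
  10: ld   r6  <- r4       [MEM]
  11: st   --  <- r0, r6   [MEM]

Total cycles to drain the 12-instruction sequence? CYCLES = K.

[0] i0  xor.ALU  -- RAW r4
[1] i1,i2  bne.BR;st.MEM  -- 2-wide
[2] i3  mul.MUL  -- RAW r3
[3] i4  sub.ALU  -- RAW r5
[4] i5,i6  sll.ALU;add.ALU  -- 2-wide
[5] i7,i8  xor.ALU;ld.MEM  -- 2-wide
[6] i9  st.MEM  -- no-port MEM/MEM
[7] i10  ld.MEM  -- no-port MEM/MEM
[8] i11  st.MEM  -- tail

CYCLES = 9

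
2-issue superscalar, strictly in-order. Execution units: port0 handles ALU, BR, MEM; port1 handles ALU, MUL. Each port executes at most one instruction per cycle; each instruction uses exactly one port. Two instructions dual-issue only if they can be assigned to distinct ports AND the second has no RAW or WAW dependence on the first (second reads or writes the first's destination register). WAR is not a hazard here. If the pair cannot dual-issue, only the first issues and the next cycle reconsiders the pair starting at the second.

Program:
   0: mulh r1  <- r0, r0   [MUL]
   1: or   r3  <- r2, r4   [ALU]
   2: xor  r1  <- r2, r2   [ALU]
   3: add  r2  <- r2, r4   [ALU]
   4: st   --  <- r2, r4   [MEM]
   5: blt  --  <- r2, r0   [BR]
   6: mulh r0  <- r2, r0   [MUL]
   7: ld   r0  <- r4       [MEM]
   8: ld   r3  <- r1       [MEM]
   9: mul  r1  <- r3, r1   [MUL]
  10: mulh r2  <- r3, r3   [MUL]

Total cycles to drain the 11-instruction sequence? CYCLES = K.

c0: i0+i1 mulh;or  pair
c1: i2+i3 xor;add  pair
c2: i4 st  no-port MEM/BR
c3: i5+i6 blt;mulh  pair
c4: i7 ld  no-port MEM/MEM
c5: i8 ld  RAW r3
c6: i9 mul  no-port MUL/MUL
c7: i10 mulh  tail

CYCLES = 8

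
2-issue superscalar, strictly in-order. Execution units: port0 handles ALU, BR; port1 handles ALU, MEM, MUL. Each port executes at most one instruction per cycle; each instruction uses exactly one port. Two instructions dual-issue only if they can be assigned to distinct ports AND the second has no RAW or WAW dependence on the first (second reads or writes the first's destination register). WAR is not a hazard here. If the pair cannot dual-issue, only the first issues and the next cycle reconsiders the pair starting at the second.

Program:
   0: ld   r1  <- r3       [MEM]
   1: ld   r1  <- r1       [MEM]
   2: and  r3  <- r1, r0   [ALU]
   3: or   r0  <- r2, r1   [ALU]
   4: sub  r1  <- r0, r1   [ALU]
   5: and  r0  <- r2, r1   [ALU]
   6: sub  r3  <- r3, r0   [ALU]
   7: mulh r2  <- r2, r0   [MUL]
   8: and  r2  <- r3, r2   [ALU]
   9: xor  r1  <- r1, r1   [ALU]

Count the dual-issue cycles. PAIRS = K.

PAIRS = 3

c0: i0 ld.MEM  no-port MEM/MEM
c1: i1 ld.MEM  RAW r1
c2: i2/i3 and.ALU;or.ALU  dual
c3: i4 sub.ALU  RAW r1
c4: i5 and.ALU  RAW r0
c5: i6/i7 sub.ALU;mulh.MUL  dual
c6: i8/i9 and.ALU;xor.ALU  dual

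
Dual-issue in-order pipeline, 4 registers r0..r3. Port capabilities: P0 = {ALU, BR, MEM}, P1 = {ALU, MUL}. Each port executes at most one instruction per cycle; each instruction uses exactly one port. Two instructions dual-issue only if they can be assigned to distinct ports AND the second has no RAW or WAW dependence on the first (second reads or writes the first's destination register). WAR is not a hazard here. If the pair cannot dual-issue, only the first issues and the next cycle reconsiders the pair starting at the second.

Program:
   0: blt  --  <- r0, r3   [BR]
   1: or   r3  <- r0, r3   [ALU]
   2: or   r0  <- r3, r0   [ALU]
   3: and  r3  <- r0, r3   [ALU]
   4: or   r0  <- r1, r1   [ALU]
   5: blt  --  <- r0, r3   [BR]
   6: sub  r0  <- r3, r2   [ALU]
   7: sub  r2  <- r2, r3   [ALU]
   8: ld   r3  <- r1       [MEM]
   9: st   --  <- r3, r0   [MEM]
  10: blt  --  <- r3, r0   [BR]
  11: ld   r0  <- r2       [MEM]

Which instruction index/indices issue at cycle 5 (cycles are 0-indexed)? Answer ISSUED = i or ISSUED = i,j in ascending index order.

ISSUED = 9

0. blt+or @i0/i1  | pair
1. or @i2  | RAW r0
2. and+or @i3/i4  | pair
3. blt+sub @i5/i6  | pair
4. sub+ld @i7/i8  | pair
5. st @i9  | no-port MEM/BR
6. blt @i10  | no-port BR/MEM
7. ld @i11  | tail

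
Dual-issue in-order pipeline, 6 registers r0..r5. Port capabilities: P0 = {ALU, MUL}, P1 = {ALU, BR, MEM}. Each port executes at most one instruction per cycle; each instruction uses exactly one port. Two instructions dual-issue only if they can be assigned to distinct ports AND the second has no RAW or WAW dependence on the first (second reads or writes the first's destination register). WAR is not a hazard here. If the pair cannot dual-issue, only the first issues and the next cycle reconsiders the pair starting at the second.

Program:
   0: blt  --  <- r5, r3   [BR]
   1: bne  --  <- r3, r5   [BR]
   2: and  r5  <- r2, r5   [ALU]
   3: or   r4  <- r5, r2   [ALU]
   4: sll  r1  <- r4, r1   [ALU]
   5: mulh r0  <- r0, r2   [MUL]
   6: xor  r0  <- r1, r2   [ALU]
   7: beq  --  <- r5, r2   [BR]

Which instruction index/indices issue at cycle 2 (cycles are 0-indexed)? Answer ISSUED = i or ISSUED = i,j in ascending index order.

t=0 i0:blt.BR ; no-port BR/BR
t=1 i1,i2:bne.BR/and.ALU ; 2-wide
t=2 i3:or.ALU ; RAW r4
t=3 i4,i5:sll.ALU/mulh.MUL ; 2-wide
t=4 i6,i7:xor.ALU/beq.BR ; 2-wide

ISSUED = 3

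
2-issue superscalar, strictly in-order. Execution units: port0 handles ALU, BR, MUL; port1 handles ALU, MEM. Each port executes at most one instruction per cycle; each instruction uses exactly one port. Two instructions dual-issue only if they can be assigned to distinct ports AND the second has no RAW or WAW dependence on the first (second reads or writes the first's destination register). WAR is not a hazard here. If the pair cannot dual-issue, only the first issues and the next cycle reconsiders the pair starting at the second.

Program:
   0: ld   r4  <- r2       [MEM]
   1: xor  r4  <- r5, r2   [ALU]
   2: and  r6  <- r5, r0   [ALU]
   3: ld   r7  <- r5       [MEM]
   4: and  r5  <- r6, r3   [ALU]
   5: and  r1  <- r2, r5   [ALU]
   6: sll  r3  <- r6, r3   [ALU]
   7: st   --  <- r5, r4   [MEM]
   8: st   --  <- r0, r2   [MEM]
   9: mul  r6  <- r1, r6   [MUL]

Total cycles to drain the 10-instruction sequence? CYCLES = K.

CYCLES = 6

t=0 i0:ld ; WAW r4
t=1 i1&i2:xor;and ; 2-wide
t=2 i3&i4:ld;and ; 2-wide
t=3 i5&i6:and;sll ; 2-wide
t=4 i7:st ; no-port MEM/MEM
t=5 i8&i9:st;mul ; 2-wide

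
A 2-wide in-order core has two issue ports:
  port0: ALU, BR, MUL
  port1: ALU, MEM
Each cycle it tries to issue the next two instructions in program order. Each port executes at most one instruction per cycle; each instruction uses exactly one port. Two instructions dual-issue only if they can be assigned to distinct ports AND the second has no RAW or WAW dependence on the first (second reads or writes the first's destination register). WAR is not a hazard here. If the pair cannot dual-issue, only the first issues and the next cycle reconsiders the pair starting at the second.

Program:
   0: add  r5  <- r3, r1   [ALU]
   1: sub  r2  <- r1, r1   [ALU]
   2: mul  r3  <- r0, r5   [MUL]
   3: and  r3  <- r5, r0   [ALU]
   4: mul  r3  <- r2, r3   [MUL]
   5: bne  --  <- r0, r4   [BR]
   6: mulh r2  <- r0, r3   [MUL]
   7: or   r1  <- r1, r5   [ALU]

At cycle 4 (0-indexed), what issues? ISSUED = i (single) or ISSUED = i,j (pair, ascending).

[0] i0&i1  add.ALU;sub.ALU  -- dual
[1] i2  mul.MUL  -- WAW r3
[2] i3  and.ALU  -- RAW+WAW r3
[3] i4  mul.MUL  -- no-port MUL/BR
[4] i5  bne.BR  -- no-port BR/MUL
[5] i6&i7  mulh.MUL;or.ALU  -- dual

ISSUED = 5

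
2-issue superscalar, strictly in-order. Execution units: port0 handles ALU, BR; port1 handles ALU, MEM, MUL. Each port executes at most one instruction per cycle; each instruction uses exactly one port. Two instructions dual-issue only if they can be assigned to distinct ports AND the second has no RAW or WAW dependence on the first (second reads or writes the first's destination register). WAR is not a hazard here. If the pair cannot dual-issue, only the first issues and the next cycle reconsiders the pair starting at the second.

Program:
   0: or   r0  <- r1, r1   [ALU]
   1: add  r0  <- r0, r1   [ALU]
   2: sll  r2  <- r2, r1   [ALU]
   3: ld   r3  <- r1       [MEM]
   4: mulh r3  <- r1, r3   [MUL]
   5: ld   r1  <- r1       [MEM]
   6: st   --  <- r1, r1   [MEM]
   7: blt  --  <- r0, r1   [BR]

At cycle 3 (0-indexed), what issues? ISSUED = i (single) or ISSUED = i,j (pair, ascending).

  cy0 -> i0 (or.ALU) RAW+WAW r0
  cy1 -> i1&i2 (add.ALU;sll.ALU) 2-wide
  cy2 -> i3 (ld.MEM) no-port MEM/MUL
  cy3 -> i4 (mulh.MUL) no-port MUL/MEM
  cy4 -> i5 (ld.MEM) no-port MEM/MEM
  cy5 -> i6&i7 (st.MEM;blt.BR) 2-wide

ISSUED = 4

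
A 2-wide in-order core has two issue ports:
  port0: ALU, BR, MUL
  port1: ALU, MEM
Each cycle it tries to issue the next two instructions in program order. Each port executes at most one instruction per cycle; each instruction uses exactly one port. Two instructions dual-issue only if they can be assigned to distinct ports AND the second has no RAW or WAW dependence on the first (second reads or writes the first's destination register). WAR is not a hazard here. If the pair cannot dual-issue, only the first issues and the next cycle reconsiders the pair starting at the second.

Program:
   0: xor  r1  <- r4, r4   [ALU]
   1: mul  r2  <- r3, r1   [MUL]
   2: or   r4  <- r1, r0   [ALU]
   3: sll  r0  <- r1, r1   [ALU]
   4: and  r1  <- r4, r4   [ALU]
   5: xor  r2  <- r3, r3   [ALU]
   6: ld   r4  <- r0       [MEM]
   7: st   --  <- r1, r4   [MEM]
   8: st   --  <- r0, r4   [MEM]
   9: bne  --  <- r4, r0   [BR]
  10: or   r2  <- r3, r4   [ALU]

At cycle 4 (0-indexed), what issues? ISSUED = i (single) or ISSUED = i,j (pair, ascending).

ISSUED = 7

t=0 i0:xor.ALU ; RAW r1
t=1 i1&i2:mul.MUL or.ALU ; 2-wide
t=2 i3&i4:sll.ALU and.ALU ; 2-wide
t=3 i5&i6:xor.ALU ld.MEM ; 2-wide
t=4 i7:st.MEM ; no-port MEM/MEM
t=5 i8&i9:st.MEM bne.BR ; 2-wide
t=6 i10:or.ALU ; tail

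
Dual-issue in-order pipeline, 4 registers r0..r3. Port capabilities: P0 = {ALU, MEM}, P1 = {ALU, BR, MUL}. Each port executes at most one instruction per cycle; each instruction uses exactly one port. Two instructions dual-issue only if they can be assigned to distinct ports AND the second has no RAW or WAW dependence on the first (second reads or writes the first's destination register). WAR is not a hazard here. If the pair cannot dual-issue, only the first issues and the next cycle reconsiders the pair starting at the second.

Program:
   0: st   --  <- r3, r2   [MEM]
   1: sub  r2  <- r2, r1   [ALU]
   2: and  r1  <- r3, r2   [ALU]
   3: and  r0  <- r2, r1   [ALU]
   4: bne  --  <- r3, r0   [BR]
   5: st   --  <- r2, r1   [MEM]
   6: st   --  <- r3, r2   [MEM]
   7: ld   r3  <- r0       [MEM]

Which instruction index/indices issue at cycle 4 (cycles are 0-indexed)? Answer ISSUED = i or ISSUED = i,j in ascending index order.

t=0 i0,i1:st.MEM/sub.ALU ; dual
t=1 i2:and.ALU ; RAW r1
t=2 i3:and.ALU ; RAW r0
t=3 i4,i5:bne.BR/st.MEM ; dual
t=4 i6:st.MEM ; no-port MEM/MEM
t=5 i7:ld.MEM ; tail

ISSUED = 6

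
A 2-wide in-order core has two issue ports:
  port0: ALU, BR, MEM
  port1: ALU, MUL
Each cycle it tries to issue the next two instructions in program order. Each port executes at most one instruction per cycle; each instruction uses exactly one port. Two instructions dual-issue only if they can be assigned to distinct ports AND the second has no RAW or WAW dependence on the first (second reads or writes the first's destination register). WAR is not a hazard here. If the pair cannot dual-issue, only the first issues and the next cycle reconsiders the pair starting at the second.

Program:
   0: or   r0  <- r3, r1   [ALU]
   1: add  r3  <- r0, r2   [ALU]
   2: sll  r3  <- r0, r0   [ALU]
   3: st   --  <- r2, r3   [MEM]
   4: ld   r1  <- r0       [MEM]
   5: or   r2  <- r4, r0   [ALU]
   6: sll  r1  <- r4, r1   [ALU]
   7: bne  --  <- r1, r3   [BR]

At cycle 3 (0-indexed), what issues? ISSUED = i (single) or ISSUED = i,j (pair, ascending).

0. or @i0  | RAW r0
1. add @i1  | WAW r3
2. sll @i2  | RAW r3
3. st @i3  | no-port MEM/MEM
4. ld;or @i4+i5  | pair
5. sll @i6  | RAW r1
6. bne @i7  | tail

ISSUED = 3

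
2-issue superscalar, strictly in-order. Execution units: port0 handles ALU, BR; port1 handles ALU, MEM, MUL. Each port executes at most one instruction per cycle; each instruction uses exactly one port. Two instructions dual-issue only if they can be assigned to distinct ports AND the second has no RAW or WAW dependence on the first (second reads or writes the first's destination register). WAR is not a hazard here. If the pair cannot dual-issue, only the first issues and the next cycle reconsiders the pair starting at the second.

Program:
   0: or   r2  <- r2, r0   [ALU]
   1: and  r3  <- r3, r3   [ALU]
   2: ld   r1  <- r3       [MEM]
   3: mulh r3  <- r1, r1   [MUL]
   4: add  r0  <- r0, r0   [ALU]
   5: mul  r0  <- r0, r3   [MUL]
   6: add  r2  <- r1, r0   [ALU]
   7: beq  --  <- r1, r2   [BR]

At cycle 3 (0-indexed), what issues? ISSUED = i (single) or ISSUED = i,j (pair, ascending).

ISSUED = 5

0. or and @i0/i1  | 2-wide
1. ld @i2  | no-port MEM/MUL
2. mulh add @i3/i4  | 2-wide
3. mul @i5  | RAW r0
4. add @i6  | RAW r2
5. beq @i7  | tail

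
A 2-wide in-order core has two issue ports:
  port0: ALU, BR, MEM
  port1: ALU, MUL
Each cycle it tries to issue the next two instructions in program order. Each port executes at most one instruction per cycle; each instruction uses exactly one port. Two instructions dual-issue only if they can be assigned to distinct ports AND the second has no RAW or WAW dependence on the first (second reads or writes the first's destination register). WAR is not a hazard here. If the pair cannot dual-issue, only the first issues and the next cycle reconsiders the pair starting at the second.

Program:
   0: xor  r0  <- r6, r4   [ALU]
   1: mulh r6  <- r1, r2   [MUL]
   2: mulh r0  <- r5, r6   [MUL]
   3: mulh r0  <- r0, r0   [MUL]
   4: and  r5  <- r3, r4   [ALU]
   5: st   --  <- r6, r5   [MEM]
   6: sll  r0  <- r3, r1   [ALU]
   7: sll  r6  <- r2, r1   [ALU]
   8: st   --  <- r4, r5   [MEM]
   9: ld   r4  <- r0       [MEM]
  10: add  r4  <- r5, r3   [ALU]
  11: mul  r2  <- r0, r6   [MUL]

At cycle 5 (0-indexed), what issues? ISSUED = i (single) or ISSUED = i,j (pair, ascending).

0. xor.ALU/mulh.MUL @i0+i1  | pair
1. mulh.MUL @i2  | no-port MUL/MUL
2. mulh.MUL/and.ALU @i3+i4  | pair
3. st.MEM/sll.ALU @i5+i6  | pair
4. sll.ALU/st.MEM @i7+i8  | pair
5. ld.MEM @i9  | WAW r4
6. add.ALU/mul.MUL @i10+i11  | pair

ISSUED = 9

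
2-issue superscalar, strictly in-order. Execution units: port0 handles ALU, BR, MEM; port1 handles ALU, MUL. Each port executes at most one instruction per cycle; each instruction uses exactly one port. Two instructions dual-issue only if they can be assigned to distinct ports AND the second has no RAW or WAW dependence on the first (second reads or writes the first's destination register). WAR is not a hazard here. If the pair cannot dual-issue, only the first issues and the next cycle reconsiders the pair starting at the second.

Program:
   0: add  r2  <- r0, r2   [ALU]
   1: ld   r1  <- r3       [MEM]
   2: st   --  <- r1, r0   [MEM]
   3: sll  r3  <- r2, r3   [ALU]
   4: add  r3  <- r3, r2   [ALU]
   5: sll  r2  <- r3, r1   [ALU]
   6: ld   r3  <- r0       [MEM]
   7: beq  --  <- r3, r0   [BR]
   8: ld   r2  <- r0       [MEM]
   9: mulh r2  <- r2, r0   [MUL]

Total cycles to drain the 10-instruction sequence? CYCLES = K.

CYCLES = 7

0. add.ALU+ld.MEM @i0+i1  | 2-wide
1. st.MEM+sll.ALU @i2+i3  | 2-wide
2. add.ALU @i4  | RAW r3
3. sll.ALU+ld.MEM @i5+i6  | 2-wide
4. beq.BR @i7  | no-port BR/MEM
5. ld.MEM @i8  | RAW+WAW r2
6. mulh.MUL @i9  | tail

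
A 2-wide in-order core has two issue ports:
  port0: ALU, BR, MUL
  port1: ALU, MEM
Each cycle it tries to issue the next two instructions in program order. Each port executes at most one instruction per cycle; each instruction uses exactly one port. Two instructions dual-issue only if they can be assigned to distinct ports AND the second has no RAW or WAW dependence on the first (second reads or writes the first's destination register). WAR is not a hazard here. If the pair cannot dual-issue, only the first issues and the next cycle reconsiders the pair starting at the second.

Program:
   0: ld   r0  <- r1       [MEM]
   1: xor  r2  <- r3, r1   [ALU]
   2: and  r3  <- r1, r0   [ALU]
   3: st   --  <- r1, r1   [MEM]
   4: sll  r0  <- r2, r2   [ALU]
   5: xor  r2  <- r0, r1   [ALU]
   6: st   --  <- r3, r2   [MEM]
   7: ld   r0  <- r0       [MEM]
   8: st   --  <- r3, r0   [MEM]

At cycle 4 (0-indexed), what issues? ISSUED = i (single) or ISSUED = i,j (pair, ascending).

ISSUED = 6

c0: i0+i1 ld.MEM;xor.ALU  2-wide
c1: i2+i3 and.ALU;st.MEM  2-wide
c2: i4 sll.ALU  RAW r0
c3: i5 xor.ALU  RAW r2
c4: i6 st.MEM  no-port MEM/MEM
c5: i7 ld.MEM  no-port MEM/MEM
c6: i8 st.MEM  tail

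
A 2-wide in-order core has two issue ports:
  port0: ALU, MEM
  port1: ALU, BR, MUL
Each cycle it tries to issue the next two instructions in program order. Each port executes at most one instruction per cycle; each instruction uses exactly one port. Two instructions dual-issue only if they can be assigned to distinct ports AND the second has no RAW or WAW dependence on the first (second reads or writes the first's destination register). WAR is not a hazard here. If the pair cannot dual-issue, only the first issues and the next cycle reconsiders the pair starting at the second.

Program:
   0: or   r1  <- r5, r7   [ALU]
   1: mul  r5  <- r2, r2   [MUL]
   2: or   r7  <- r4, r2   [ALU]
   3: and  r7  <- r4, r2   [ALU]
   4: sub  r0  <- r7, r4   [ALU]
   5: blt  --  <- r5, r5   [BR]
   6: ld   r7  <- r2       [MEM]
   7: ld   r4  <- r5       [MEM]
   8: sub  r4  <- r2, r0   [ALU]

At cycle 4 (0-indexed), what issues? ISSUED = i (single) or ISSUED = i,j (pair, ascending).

0. or.ALU+mul.MUL @i0+i1  | 2-wide
1. or.ALU @i2  | WAW r7
2. and.ALU @i3  | RAW r7
3. sub.ALU+blt.BR @i4+i5  | 2-wide
4. ld.MEM @i6  | no-port MEM/MEM
5. ld.MEM @i7  | WAW r4
6. sub.ALU @i8  | tail

ISSUED = 6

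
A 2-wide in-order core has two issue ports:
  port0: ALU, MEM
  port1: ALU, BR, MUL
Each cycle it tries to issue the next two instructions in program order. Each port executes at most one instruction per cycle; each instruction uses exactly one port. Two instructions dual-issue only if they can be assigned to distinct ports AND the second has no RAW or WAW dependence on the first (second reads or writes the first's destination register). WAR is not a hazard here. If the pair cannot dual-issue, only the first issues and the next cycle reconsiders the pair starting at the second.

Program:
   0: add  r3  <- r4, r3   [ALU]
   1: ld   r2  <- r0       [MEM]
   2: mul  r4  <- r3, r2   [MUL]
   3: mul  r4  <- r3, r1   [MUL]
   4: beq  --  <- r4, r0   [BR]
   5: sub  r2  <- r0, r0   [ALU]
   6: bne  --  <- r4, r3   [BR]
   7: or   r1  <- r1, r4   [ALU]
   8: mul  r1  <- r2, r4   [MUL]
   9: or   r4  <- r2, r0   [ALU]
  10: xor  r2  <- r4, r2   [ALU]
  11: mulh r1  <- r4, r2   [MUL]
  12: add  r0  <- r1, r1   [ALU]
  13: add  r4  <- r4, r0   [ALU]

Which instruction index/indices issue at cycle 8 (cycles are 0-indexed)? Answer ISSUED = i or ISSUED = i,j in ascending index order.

[0] i0,i1  add/ld  -- dual
[1] i2  mul  -- no-port MUL/MUL
[2] i3  mul  -- no-port MUL/BR
[3] i4,i5  beq/sub  -- dual
[4] i6,i7  bne/or  -- dual
[5] i8,i9  mul/or  -- dual
[6] i10  xor  -- RAW r2
[7] i11  mulh  -- RAW r1
[8] i12  add  -- RAW r0
[9] i13  add  -- tail

ISSUED = 12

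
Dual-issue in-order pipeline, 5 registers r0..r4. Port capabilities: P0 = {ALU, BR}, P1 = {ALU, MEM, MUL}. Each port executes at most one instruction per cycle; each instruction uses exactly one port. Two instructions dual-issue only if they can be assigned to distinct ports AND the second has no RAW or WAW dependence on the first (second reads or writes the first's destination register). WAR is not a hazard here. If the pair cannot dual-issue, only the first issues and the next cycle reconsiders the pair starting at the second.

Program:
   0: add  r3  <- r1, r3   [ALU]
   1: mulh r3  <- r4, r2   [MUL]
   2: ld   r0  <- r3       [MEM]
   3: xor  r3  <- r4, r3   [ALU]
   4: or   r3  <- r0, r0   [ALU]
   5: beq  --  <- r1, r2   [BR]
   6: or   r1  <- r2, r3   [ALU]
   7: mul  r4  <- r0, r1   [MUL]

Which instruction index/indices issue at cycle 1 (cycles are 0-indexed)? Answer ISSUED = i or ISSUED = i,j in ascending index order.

ISSUED = 1

t=0 i0:add.ALU ; WAW r3
t=1 i1:mulh.MUL ; no-port MUL/MEM
t=2 i2/i3:ld.MEM+xor.ALU ; dual
t=3 i4/i5:or.ALU+beq.BR ; dual
t=4 i6:or.ALU ; RAW r1
t=5 i7:mul.MUL ; tail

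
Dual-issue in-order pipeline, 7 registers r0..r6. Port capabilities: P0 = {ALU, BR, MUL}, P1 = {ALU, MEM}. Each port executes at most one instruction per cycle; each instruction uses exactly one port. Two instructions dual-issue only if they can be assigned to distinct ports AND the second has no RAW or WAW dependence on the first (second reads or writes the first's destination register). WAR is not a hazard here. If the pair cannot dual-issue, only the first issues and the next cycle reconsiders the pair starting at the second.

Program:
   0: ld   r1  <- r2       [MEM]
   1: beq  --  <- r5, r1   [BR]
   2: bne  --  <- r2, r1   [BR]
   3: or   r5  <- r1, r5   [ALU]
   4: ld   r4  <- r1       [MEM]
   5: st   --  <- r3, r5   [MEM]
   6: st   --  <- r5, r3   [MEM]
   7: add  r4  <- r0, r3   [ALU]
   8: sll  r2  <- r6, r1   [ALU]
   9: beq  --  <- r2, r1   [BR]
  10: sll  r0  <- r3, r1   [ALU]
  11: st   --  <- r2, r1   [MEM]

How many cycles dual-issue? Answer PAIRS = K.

c0: i0 ld  RAW r1
c1: i1 beq  no-port BR/BR
c2: i2+i3 bne;or  dual
c3: i4 ld  no-port MEM/MEM
c4: i5 st  no-port MEM/MEM
c5: i6+i7 st;add  dual
c6: i8 sll  RAW r2
c7: i9+i10 beq;sll  dual
c8: i11 st  tail

PAIRS = 3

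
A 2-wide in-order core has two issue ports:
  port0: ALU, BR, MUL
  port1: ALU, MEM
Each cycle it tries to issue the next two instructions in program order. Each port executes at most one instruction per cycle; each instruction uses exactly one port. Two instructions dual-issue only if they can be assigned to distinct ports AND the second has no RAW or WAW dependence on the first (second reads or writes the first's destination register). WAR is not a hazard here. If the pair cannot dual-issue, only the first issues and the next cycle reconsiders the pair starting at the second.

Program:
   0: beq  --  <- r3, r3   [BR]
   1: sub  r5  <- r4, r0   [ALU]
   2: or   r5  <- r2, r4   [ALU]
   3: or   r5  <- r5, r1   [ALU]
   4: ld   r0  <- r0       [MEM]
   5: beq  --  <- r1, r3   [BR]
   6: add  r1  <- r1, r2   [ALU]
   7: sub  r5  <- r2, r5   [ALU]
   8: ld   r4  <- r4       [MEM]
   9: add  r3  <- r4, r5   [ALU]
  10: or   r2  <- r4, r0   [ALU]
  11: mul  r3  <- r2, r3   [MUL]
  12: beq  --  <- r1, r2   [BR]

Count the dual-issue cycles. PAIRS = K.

0. beq/sub @i0&i1  | pair
1. or @i2  | RAW+WAW r5
2. or/ld @i3&i4  | pair
3. beq/add @i5&i6  | pair
4. sub/ld @i7&i8  | pair
5. add/or @i9&i10  | pair
6. mul @i11  | no-port MUL/BR
7. beq @i12  | tail

PAIRS = 5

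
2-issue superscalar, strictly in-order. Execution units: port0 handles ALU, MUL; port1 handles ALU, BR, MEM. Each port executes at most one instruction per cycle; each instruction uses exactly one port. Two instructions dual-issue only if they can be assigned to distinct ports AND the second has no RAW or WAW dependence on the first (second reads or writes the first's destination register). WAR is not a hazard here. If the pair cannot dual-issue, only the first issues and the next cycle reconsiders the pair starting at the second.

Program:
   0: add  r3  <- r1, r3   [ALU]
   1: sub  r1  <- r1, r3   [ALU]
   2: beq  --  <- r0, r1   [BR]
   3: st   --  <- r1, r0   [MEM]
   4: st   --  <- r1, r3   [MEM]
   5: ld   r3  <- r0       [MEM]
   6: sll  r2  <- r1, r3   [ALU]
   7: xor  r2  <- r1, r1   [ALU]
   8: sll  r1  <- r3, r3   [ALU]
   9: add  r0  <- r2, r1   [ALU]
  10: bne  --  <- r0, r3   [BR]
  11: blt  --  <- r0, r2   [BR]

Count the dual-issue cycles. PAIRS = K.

PAIRS = 1

t=0 i0:add ; RAW r3
t=1 i1:sub ; RAW r1
t=2 i2:beq ; no-port BR/MEM
t=3 i3:st ; no-port MEM/MEM
t=4 i4:st ; no-port MEM/MEM
t=5 i5:ld ; RAW r3
t=6 i6:sll ; WAW r2
t=7 i7/i8:xor;sll ; pair
t=8 i9:add ; RAW r0
t=9 i10:bne ; no-port BR/BR
t=10 i11:blt ; tail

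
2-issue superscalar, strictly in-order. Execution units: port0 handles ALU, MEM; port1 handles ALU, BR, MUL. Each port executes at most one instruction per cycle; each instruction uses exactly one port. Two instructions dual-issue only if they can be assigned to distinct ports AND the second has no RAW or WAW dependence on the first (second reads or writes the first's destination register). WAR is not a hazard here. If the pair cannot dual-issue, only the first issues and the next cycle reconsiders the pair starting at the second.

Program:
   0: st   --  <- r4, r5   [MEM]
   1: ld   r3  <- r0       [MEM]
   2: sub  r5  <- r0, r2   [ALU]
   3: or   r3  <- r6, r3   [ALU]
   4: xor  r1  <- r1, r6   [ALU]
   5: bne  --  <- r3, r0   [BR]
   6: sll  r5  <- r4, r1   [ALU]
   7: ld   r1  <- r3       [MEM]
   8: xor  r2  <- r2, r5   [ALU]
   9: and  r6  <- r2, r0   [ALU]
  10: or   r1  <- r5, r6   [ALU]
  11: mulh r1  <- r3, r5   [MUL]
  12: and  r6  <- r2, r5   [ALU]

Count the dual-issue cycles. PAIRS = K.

PAIRS = 5

c0: i0 st.MEM  no-port MEM/MEM
c1: i1,i2 ld.MEM;sub.ALU  dual
c2: i3,i4 or.ALU;xor.ALU  dual
c3: i5,i6 bne.BR;sll.ALU  dual
c4: i7,i8 ld.MEM;xor.ALU  dual
c5: i9 and.ALU  RAW r6
c6: i10 or.ALU  WAW r1
c7: i11,i12 mulh.MUL;and.ALU  dual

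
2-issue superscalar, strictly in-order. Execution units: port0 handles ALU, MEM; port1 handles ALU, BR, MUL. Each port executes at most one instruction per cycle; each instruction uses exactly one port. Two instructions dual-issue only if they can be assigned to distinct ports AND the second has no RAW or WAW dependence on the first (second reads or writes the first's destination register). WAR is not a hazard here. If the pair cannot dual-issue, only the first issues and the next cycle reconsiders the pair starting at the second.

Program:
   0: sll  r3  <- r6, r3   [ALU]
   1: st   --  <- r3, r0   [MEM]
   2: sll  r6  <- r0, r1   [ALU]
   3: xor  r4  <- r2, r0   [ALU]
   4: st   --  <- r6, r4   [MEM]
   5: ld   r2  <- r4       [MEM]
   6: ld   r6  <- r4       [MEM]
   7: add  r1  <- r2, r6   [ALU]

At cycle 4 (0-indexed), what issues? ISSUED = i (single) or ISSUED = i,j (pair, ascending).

ISSUED = 5

#0 head=0: sll.ALU i0 RAW r3
#1 head=1: st.MEM/sll.ALU i1/i2 2-wide
#2 head=3: xor.ALU i3 RAW r4
#3 head=4: st.MEM i4 no-port MEM/MEM
#4 head=5: ld.MEM i5 no-port MEM/MEM
#5 head=6: ld.MEM i6 RAW r6
#6 head=7: add.ALU i7 tail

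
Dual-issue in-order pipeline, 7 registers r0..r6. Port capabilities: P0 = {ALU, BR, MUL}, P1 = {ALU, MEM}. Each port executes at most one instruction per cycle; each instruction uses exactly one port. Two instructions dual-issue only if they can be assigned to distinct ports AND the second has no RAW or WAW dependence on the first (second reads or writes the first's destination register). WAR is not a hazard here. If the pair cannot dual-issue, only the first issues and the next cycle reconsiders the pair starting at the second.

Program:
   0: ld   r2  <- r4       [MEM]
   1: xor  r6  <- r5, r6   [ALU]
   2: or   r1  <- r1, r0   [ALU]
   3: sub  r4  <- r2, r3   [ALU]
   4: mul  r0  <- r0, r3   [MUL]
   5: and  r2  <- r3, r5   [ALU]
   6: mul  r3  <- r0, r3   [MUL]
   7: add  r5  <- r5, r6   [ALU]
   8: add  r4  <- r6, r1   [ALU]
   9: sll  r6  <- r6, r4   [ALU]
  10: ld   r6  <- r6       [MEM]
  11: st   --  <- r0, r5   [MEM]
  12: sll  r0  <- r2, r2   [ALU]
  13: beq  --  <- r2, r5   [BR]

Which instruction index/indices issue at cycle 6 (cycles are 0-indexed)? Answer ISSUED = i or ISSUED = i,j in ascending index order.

[0] i0/i1  ld;xor  -- pair
[1] i2/i3  or;sub  -- pair
[2] i4/i5  mul;and  -- pair
[3] i6/i7  mul;add  -- pair
[4] i8  add  -- RAW r4
[5] i9  sll  -- RAW+WAW r6
[6] i10  ld  -- no-port MEM/MEM
[7] i11/i12  st;sll  -- pair
[8] i13  beq  -- tail

ISSUED = 10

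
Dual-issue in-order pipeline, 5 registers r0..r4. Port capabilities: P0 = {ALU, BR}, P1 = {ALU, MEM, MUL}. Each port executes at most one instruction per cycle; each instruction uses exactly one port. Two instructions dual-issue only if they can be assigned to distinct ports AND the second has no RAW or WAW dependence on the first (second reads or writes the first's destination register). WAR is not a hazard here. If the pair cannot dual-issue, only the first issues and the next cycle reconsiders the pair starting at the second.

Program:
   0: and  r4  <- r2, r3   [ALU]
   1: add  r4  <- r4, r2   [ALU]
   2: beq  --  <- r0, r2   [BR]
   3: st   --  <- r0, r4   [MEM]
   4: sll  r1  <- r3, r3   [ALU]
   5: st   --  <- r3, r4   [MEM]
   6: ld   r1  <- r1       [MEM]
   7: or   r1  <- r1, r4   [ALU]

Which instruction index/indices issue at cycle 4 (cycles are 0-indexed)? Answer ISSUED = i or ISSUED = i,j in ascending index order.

  cy0 -> i0 (and) RAW+WAW r4
  cy1 -> i1,i2 (add;beq) 2-wide
  cy2 -> i3,i4 (st;sll) 2-wide
  cy3 -> i5 (st) no-port MEM/MEM
  cy4 -> i6 (ld) RAW+WAW r1
  cy5 -> i7 (or) tail

ISSUED = 6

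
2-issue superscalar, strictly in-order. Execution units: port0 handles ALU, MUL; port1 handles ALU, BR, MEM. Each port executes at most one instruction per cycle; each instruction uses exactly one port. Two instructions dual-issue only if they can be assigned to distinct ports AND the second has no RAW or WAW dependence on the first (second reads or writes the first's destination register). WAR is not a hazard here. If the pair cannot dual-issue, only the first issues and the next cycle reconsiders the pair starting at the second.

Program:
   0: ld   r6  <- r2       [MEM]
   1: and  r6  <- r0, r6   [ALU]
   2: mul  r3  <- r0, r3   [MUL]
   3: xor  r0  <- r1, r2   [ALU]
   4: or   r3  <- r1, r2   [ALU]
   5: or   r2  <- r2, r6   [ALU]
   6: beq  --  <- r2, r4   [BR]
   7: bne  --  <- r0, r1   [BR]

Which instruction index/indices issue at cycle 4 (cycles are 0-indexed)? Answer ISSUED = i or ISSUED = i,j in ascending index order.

ISSUED = 6

[0] i0  ld.MEM  -- RAW+WAW r6
[1] i1/i2  and.ALU mul.MUL  -- pair
[2] i3/i4  xor.ALU or.ALU  -- pair
[3] i5  or.ALU  -- RAW r2
[4] i6  beq.BR  -- no-port BR/BR
[5] i7  bne.BR  -- tail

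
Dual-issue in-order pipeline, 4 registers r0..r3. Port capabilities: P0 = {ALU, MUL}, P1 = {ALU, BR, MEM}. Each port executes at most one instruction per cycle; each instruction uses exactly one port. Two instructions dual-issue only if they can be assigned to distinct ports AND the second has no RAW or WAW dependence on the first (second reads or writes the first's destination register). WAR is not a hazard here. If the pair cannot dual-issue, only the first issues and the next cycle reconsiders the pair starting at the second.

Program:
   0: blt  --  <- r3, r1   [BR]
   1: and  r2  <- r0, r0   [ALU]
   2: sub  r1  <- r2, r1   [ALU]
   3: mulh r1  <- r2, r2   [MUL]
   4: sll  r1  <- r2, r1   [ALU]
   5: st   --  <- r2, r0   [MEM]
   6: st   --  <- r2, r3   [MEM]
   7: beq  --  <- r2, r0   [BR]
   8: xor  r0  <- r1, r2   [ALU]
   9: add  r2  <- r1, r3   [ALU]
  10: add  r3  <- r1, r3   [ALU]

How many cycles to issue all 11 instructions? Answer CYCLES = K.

CYCLES = 7

c0: i0&i1 blt/and  dual
c1: i2 sub  WAW r1
c2: i3 mulh  RAW+WAW r1
c3: i4&i5 sll/st  dual
c4: i6 st  no-port MEM/BR
c5: i7&i8 beq/xor  dual
c6: i9&i10 add/add  dual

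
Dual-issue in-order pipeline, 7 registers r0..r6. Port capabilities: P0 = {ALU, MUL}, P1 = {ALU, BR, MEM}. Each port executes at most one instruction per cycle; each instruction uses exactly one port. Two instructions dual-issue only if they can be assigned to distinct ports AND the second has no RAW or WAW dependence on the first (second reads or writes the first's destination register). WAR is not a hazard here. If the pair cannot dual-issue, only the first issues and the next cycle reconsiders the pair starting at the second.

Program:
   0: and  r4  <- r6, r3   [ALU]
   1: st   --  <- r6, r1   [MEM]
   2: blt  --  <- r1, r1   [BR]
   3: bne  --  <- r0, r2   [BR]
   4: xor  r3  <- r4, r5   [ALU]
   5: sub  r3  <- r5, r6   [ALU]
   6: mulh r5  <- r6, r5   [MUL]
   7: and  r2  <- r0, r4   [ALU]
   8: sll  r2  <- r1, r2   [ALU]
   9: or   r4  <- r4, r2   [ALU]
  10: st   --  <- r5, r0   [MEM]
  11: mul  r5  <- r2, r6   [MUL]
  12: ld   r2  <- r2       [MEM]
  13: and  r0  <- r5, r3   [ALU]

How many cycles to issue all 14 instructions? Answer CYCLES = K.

CYCLES = 9

0. and st @i0/i1  | 2-wide
1. blt @i2  | no-port BR/BR
2. bne xor @i3/i4  | 2-wide
3. sub mulh @i5/i6  | 2-wide
4. and @i7  | RAW+WAW r2
5. sll @i8  | RAW r2
6. or st @i9/i10  | 2-wide
7. mul ld @i11/i12  | 2-wide
8. and @i13  | tail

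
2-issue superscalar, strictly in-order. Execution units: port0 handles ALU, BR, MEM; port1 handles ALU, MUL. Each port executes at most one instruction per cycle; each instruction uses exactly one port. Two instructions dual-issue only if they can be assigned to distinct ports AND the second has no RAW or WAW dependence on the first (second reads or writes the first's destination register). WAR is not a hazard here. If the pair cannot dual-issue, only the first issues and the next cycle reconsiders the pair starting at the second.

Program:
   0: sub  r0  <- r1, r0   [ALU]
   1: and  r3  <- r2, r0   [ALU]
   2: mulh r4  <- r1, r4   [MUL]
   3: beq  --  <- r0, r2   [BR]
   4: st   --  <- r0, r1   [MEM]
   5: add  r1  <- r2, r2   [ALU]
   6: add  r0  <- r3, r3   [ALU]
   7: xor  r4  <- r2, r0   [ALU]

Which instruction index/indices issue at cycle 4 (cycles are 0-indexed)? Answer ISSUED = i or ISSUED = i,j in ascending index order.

[0] i0  sub.ALU  -- RAW r0
[1] i1&i2  and.ALU mulh.MUL  -- dual
[2] i3  beq.BR  -- no-port BR/MEM
[3] i4&i5  st.MEM add.ALU  -- dual
[4] i6  add.ALU  -- RAW r0
[5] i7  xor.ALU  -- tail

ISSUED = 6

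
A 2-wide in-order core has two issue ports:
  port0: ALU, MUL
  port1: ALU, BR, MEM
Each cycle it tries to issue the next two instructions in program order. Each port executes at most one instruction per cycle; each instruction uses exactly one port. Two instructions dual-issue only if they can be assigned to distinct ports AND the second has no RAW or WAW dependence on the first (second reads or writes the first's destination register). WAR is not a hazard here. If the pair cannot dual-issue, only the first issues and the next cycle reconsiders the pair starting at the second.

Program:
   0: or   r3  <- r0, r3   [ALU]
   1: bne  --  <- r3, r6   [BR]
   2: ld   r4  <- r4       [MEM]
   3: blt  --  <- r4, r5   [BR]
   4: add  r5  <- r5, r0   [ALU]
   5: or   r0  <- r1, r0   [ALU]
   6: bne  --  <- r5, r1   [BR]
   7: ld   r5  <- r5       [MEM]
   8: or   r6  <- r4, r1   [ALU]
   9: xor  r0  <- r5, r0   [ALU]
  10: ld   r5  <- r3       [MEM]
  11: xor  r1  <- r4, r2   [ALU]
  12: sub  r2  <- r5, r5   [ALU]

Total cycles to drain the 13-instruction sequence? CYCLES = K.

[0] i0  or.ALU  -- RAW r3
[1] i1  bne.BR  -- no-port BR/MEM
[2] i2  ld.MEM  -- no-port MEM/BR
[3] i3,i4  blt.BR+add.ALU  -- pair
[4] i5,i6  or.ALU+bne.BR  -- pair
[5] i7,i8  ld.MEM+or.ALU  -- pair
[6] i9,i10  xor.ALU+ld.MEM  -- pair
[7] i11,i12  xor.ALU+sub.ALU  -- pair

CYCLES = 8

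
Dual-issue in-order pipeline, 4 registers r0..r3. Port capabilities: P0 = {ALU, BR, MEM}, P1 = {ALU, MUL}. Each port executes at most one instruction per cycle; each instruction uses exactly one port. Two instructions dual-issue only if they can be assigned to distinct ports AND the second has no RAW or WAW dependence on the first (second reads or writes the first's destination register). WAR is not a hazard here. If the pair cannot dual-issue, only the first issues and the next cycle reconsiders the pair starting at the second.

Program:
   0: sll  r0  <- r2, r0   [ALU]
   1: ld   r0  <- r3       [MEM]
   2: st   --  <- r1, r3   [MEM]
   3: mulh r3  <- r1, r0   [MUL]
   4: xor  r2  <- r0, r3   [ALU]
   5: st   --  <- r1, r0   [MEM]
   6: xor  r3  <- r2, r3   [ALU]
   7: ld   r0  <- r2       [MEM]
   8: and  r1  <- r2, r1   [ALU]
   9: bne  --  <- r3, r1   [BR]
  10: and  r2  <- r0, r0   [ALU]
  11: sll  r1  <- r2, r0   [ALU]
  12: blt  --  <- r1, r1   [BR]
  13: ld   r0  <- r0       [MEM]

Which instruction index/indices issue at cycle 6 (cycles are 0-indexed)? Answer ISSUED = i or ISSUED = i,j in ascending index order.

ISSUED = 9,10

  cy0 -> i0 (sll) WAW r0
  cy1 -> i1 (ld) no-port MEM/MEM
  cy2 -> i2&i3 (st+mulh) dual
  cy3 -> i4&i5 (xor+st) dual
  cy4 -> i6&i7 (xor+ld) dual
  cy5 -> i8 (and) RAW r1
  cy6 -> i9&i10 (bne+and) dual
  cy7 -> i11 (sll) RAW r1
  cy8 -> i12 (blt) no-port BR/MEM
  cy9 -> i13 (ld) tail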